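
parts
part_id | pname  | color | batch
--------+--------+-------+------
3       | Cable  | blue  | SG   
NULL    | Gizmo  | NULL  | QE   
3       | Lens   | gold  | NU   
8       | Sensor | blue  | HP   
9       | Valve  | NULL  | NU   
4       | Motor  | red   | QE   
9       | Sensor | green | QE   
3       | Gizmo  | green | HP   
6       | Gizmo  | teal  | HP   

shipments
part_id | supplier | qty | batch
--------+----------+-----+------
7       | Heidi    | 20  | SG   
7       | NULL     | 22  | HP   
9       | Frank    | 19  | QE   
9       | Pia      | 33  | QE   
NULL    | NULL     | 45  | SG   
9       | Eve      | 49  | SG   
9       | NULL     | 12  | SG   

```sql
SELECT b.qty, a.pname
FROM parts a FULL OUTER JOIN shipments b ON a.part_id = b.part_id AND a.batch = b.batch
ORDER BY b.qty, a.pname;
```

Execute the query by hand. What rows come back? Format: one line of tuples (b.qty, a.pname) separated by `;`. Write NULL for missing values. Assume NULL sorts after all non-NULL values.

FULL OUTER JOIN keeps every row from both sides; unmatched rows get NULL for the other side's columns.
Matching on a.part_id = b.part_id AND a.batch = b.batch. A NULL in a compared column never satisfies the condition.
- a row (part_id=3, batch=SG): no match → kept, b columns NULL.
- a row (part_id=NULL, batch=QE): no match → kept, b columns NULL.
- a row (part_id=3, batch=NU): no match → kept, b columns NULL.
- a row (part_id=8, batch=HP): no match → kept, b columns NULL.
- a row (part_id=9, batch=NU): no match → kept, b columns NULL.
- a row (part_id=4, batch=QE): no match → kept, b columns NULL.
- a row (part_id=9, batch=QE): matches 2 b row(s) → 2 output row(s).
- a row (part_id=3, batch=HP): no match → kept, b columns NULL.
- a row (part_id=6, batch=HP): no match → kept, b columns NULL.
- 5 b row(s) had no a match → kept, a columns NULL.

(12, NULL); (19, Sensor); (20, NULL); (22, NULL); (33, Sensor); (45, NULL); (49, NULL); (NULL, Cable); (NULL, Gizmo); (NULL, Gizmo); (NULL, Gizmo); (NULL, Lens); (NULL, Motor); (NULL, Sensor); (NULL, Valve)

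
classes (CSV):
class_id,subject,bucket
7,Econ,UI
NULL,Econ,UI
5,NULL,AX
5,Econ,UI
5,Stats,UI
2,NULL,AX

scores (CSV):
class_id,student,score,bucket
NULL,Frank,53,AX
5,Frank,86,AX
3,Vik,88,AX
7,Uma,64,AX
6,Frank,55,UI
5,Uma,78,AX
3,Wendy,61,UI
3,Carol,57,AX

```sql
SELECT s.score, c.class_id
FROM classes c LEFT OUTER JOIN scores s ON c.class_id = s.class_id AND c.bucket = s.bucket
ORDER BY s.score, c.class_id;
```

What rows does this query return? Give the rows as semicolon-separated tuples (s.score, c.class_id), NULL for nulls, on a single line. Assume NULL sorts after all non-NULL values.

LEFT JOIN keeps every row from `classes`; unmatched rows get NULL for `scores`'s columns.
Matching on c.class_id = s.class_id AND c.bucket = s.bucket. A NULL in a compared column never satisfies the condition.
Matched pairs: 2; unmatched c rows kept: 5.

(78, 5); (86, 5); (NULL, 2); (NULL, 5); (NULL, 5); (NULL, 7); (NULL, NULL)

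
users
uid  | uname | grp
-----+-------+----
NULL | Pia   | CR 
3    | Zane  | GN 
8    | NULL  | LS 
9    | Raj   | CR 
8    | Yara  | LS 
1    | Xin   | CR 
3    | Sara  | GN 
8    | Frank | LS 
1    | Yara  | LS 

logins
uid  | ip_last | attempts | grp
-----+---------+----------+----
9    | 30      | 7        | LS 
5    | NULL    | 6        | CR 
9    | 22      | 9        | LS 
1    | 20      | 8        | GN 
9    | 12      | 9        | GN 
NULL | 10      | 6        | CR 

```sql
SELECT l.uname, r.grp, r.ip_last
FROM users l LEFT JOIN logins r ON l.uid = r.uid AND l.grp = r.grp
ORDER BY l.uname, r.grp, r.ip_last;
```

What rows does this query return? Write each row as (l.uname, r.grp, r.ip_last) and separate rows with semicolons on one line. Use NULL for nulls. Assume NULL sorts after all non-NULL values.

(Frank, NULL, NULL); (Pia, NULL, NULL); (Raj, NULL, NULL); (Sara, NULL, NULL); (Xin, NULL, NULL); (Yara, NULL, NULL); (Yara, NULL, NULL); (Zane, NULL, NULL); (NULL, NULL, NULL)

LEFT JOIN keeps every row from `users`; unmatched rows get NULL for `logins`'s columns.
Matching on l.uid = r.uid AND l.grp = r.grp. A NULL in a compared column never satisfies the condition.
- l row (uid=NULL, grp=CR): no match → kept, r columns NULL.
- l row (uid=3, grp=GN): no match → kept, r columns NULL.
- l row (uid=8, grp=LS): no match → kept, r columns NULL.
- l row (uid=9, grp=CR): no match → kept, r columns NULL.
- l row (uid=8, grp=LS): no match → kept, r columns NULL.
- l row (uid=1, grp=CR): no match → kept, r columns NULL.
- l row (uid=3, grp=GN): no match → kept, r columns NULL.
- l row (uid=8, grp=LS): no match → kept, r columns NULL.
- l row (uid=1, grp=LS): no match → kept, r columns NULL.
After projecting and ordering:
l.uname | r.grp | r.ip_last
Frank | NULL | NULL
Pia | NULL | NULL
Raj | NULL | NULL
Sara | NULL | NULL
Xin | NULL | NULL
Yara | NULL | NULL
Yara | NULL | NULL
Zane | NULL | NULL
NULL | NULL | NULL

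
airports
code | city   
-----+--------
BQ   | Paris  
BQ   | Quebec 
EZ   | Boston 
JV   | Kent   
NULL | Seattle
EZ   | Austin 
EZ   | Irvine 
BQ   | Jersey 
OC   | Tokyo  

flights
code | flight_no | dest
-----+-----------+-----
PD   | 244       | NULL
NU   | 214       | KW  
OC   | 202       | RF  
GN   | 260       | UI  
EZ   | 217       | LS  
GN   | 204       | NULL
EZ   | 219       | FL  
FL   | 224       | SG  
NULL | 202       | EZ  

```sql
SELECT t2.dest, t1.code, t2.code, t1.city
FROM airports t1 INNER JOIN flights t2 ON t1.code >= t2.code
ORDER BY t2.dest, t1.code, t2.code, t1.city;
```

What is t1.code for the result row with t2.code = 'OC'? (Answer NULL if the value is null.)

OC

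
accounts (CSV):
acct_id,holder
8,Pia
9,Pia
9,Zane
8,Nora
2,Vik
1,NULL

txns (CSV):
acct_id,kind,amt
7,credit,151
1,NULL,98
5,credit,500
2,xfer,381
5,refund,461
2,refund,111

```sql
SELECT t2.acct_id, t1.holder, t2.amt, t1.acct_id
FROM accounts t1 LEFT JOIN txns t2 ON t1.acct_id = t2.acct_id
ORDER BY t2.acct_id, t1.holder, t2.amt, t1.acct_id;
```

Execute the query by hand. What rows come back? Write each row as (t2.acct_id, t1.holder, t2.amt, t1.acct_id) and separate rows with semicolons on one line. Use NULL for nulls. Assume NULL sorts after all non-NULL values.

LEFT JOIN keeps every row from `accounts`; unmatched rows get NULL for `txns`'s columns.
Matching on t1.acct_id = t2.acct_id.
- t1[0] acct_id=8 → no match; kept with NULLs on the t2 side.
- t1[1] acct_id=9 → no match; kept with NULLs on the t2 side.
- t1[2] acct_id=9 → no match; kept with NULLs on the t2 side.
- t1[3] acct_id=8 → no match; kept with NULLs on the t2 side.
- t1[4] acct_id=2 → 2 match(es) in t2 → 2 row(s).
- t1[5] acct_id=1 → 1 match(es) in t2 → 1 row(s).
After projecting and ordering:
t2.acct_id | t1.holder | t2.amt | t1.acct_id
1 | NULL | 98 | 1
2 | Vik | 111 | 2
2 | Vik | 381 | 2
NULL | Nora | NULL | 8
NULL | Pia | NULL | 8
NULL | Pia | NULL | 9
NULL | Zane | NULL | 9

(1, NULL, 98, 1); (2, Vik, 111, 2); (2, Vik, 381, 2); (NULL, Nora, NULL, 8); (NULL, Pia, NULL, 8); (NULL, Pia, NULL, 9); (NULL, Zane, NULL, 9)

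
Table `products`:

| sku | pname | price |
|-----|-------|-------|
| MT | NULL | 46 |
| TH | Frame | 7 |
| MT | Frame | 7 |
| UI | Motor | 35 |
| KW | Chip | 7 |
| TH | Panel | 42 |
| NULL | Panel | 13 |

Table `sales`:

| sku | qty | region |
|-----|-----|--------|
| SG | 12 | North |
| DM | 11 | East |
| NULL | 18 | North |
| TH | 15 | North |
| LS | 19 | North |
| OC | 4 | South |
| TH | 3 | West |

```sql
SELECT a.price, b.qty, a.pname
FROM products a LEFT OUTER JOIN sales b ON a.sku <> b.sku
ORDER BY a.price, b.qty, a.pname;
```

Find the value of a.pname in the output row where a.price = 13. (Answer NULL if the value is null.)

Panel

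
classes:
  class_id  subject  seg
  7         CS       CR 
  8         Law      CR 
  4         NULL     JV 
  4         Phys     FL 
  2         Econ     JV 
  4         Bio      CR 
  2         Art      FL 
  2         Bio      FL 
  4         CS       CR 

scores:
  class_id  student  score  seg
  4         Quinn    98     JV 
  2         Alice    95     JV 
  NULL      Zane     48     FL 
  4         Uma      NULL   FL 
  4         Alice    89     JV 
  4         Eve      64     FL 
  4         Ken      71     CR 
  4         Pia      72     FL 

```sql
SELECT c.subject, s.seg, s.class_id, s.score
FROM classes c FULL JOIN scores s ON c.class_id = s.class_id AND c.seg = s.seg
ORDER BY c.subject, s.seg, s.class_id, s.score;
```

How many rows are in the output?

13

FULL OUTER JOIN keeps every row from both sides; unmatched rows get NULL for the other side's columns.
Matching on c.class_id = s.class_id AND c.seg = s.seg. A NULL in a compared column never satisfies the condition.
- class_id=7, seg=CR: no s row matches, row kept with s columns NULL.
- class_id=8, seg=CR: no s row matches, row kept with s columns NULL.
- class_id=4, seg=JV: 2 matching s row(s), so 2 row(s) emitted.
- class_id=4, seg=FL: 3 matching s row(s), so 3 row(s) emitted.
- class_id=2, seg=JV: 1 matching s row(s), so 1 row(s) emitted.
- class_id=4, seg=CR: 1 matching s row(s), so 1 row(s) emitted.
- class_id=2, seg=FL: no s row matches, row kept with s columns NULL.
- class_id=2, seg=FL: no s row matches, row kept with s columns NULL.
- class_id=4, seg=CR: 1 matching s row(s), so 1 row(s) emitted.
- plus 1 unmatched s row(s), each kept with NULL c columns.
Total: 8 matched + 5 padded = 13 rows.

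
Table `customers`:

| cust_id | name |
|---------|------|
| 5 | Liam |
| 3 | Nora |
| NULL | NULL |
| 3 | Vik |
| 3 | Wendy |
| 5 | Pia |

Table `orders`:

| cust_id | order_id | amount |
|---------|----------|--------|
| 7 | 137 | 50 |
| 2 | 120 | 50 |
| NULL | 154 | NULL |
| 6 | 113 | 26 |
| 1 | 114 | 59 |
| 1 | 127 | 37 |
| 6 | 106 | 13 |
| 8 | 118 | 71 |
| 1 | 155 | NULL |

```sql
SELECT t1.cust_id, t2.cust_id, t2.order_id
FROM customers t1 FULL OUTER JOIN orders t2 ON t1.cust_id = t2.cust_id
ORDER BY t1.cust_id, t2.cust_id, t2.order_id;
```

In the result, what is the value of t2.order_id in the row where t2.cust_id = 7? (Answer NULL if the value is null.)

FULL OUTER JOIN keeps every row from both sides; unmatched rows get NULL for the other side's columns.
Matching on t1.cust_id = t2.cust_id. A NULL in a compared column never satisfies the condition.
Matched pairs: 0; unmatched t1 rows kept: 6; unmatched t2 rows kept: 9.

137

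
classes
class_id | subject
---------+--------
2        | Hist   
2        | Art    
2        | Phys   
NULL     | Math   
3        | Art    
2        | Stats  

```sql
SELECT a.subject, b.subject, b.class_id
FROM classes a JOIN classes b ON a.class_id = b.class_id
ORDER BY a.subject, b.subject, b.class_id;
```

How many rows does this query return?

INNER JOIN keeps only pairs where the ON condition holds.
Matching on a.class_id = b.class_id. A NULL in a compared column never satisfies the condition.
- class_id=2: 4 matching b row(s), so 4 row(s) emitted.
- class_id=2: 4 matching b row(s), so 4 row(s) emitted.
- class_id=2: 4 matching b row(s), so 4 row(s) emitted.
- class_id=NULL: no matching b row, dropped.
- class_id=3: 1 matching b row(s), so 1 row(s) emitted.
- class_id=2: 4 matching b row(s), so 4 row(s) emitted.
Total: 17 rows.

17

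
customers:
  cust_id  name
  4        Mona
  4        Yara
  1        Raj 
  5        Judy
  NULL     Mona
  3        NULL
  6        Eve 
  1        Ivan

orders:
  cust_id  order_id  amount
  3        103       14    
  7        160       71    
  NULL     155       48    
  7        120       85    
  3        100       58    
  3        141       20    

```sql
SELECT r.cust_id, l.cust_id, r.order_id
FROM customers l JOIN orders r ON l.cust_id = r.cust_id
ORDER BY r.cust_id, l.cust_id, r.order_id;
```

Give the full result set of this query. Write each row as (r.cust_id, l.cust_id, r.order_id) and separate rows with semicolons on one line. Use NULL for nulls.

INNER JOIN keeps only pairs where the ON condition holds.
Matching on l.cust_id = r.cust_id. A NULL in a compared column never satisfies the condition.
- cust_id=4: no matching r row, dropped.
- cust_id=4: no matching r row, dropped.
- cust_id=1: no matching r row, dropped.
- cust_id=5: no matching r row, dropped.
- cust_id=NULL: no matching r row, dropped.
- cust_id=3: 3 matching r row(s), so 3 row(s) emitted.
- cust_id=6: no matching r row, dropped.
- cust_id=1: no matching r row, dropped.
After projecting and ordering:
r.cust_id | l.cust_id | r.order_id
3 | 3 | 100
3 | 3 | 103
3 | 3 | 141

(3, 3, 100); (3, 3, 103); (3, 3, 141)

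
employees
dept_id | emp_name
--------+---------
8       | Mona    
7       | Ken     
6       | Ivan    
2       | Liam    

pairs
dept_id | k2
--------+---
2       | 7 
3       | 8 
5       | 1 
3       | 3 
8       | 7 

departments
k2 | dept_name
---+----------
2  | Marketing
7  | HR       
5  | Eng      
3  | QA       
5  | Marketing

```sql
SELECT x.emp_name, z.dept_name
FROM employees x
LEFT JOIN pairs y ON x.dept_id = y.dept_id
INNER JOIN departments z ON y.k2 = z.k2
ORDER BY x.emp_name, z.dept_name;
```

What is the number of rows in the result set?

2

Joins associate left-to-right: employees LEFT JOIN pairs on dept_id gives 4 intermediate row(s).
Then INNER JOIN `departments z` on k2: keep only rows whose y.k2 appears in z.
Result: 2 row(s).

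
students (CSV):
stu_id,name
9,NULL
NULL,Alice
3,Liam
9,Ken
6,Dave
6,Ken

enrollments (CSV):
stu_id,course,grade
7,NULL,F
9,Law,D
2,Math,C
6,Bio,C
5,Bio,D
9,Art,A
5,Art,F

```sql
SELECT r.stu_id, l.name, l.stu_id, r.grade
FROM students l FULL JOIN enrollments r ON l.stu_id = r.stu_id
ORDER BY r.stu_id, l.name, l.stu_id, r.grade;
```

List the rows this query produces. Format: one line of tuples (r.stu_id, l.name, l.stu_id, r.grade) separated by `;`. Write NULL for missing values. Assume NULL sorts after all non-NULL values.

FULL OUTER JOIN keeps every row from both sides; unmatched rows get NULL for the other side's columns.
Matching on l.stu_id = r.stu_id. A NULL in a compared column never satisfies the condition.
- l[0] stu_id=9 → 2 match(es) in r → 2 row(s).
- l[1] stu_id=NULL → no match; kept with NULLs on the r side.
- l[2] stu_id=3 → no match; kept with NULLs on the r side.
- l[3] stu_id=9 → 2 match(es) in r → 2 row(s).
- l[4] stu_id=6 → 1 match(es) in r → 1 row(s).
- l[5] stu_id=6 → 1 match(es) in r → 1 row(s).
- plus 4 unmatched r row(s), each kept with NULL l columns.

(2, NULL, NULL, C); (5, NULL, NULL, D); (5, NULL, NULL, F); (6, Dave, 6, C); (6, Ken, 6, C); (7, NULL, NULL, F); (9, Ken, 9, A); (9, Ken, 9, D); (9, NULL, 9, A); (9, NULL, 9, D); (NULL, Alice, NULL, NULL); (NULL, Liam, 3, NULL)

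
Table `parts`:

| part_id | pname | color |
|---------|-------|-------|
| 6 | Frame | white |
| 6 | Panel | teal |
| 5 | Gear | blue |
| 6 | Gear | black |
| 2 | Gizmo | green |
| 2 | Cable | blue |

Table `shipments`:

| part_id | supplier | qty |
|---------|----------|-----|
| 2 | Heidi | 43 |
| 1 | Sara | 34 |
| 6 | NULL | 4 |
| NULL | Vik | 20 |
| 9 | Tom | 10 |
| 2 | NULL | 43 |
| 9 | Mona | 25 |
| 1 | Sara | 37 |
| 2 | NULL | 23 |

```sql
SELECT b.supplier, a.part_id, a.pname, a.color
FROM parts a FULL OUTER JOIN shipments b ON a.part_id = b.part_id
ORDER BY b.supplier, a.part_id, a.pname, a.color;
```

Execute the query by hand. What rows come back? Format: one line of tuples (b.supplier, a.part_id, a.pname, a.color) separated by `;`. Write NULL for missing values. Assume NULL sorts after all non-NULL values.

FULL OUTER JOIN keeps every row from both sides; unmatched rows get NULL for the other side's columns.
Matching on a.part_id = b.part_id. A NULL in a compared column never satisfies the condition.
Matched pairs: 9; unmatched a rows kept: 1; unmatched b rows kept: 5.

(Heidi, 2, Cable, blue); (Heidi, 2, Gizmo, green); (Mona, NULL, NULL, NULL); (Sara, NULL, NULL, NULL); (Sara, NULL, NULL, NULL); (Tom, NULL, NULL, NULL); (Vik, NULL, NULL, NULL); (NULL, 2, Cable, blue); (NULL, 2, Cable, blue); (NULL, 2, Gizmo, green); (NULL, 2, Gizmo, green); (NULL, 5, Gear, blue); (NULL, 6, Frame, white); (NULL, 6, Gear, black); (NULL, 6, Panel, teal)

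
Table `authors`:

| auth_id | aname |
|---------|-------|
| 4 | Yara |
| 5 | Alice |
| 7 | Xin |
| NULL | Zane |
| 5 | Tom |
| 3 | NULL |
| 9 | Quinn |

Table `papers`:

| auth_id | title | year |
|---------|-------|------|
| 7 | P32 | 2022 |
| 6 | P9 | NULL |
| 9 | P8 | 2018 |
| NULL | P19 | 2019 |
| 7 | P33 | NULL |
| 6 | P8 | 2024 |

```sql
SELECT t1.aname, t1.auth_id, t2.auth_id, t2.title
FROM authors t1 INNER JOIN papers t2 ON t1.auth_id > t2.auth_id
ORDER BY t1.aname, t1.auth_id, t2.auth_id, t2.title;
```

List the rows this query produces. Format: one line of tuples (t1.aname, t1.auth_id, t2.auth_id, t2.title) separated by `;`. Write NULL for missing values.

INNER JOIN keeps only pairs where the ON condition holds.
Matching on t1.auth_id > t2.auth_id. A NULL in a compared column never satisfies the condition.
- t1 row (auth_id=4): no match → dropped.
- t1 row (auth_id=5): no match → dropped.
- t1 row (auth_id=7): matches 2 t2 row(s) → 2 output row(s).
- t1 row (auth_id=NULL): no match → dropped.
- t1 row (auth_id=5): no match → dropped.
- t1 row (auth_id=3): no match → dropped.
- t1 row (auth_id=9): matches 4 t2 row(s) → 4 output row(s).
After projecting and ordering:
t1.aname | t1.auth_id | t2.auth_id | t2.title
Quinn | 9 | 6 | P8
Quinn | 9 | 6 | P9
Quinn | 9 | 7 | P32
Quinn | 9 | 7 | P33
Xin | 7 | 6 | P8
Xin | 7 | 6 | P9

(Quinn, 9, 6, P8); (Quinn, 9, 6, P9); (Quinn, 9, 7, P32); (Quinn, 9, 7, P33); (Xin, 7, 6, P8); (Xin, 7, 6, P9)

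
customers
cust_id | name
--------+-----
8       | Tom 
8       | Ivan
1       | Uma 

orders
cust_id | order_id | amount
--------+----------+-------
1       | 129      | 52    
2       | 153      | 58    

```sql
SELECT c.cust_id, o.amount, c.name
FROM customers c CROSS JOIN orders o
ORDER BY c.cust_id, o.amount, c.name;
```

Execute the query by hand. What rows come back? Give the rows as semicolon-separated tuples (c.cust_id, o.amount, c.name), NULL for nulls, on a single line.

(1, 52, Uma); (1, 58, Uma); (8, 52, Ivan); (8, 52, Tom); (8, 58, Ivan); (8, 58, Tom)

CROSS JOIN pairs every row of `customers` with every row of `orders`: 3 × 2 = 6 rows.
After projecting and ordering:
c.cust_id | o.amount | c.name
1 | 52 | Uma
1 | 58 | Uma
8 | 52 | Ivan
8 | 52 | Tom
8 | 58 | Ivan
8 | 58 | Tom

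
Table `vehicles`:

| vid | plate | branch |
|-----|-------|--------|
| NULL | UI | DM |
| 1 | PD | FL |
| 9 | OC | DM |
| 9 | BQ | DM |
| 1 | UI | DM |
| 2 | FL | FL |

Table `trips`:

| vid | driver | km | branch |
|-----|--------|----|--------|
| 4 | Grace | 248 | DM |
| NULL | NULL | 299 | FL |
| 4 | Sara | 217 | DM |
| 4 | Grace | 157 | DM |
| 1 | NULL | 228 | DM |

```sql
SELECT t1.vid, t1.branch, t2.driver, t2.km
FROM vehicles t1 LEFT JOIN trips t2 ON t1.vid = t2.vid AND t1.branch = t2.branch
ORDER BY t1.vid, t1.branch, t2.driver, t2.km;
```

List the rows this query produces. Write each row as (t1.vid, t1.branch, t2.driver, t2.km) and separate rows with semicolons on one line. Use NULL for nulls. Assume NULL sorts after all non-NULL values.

(1, DM, NULL, 228); (1, FL, NULL, NULL); (2, FL, NULL, NULL); (9, DM, NULL, NULL); (9, DM, NULL, NULL); (NULL, DM, NULL, NULL)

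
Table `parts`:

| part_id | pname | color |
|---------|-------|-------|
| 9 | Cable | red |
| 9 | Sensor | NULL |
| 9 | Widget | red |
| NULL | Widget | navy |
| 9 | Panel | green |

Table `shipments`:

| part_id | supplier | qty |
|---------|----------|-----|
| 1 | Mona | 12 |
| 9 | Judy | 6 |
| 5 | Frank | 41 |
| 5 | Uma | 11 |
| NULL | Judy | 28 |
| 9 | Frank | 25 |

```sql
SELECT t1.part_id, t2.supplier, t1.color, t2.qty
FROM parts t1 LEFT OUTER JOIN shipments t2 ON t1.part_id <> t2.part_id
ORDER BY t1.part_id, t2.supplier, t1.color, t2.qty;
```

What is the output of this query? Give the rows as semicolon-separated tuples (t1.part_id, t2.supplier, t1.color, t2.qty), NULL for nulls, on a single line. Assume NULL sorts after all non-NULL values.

(9, Frank, green, 41); (9, Frank, red, 41); (9, Frank, red, 41); (9, Frank, NULL, 41); (9, Mona, green, 12); (9, Mona, red, 12); (9, Mona, red, 12); (9, Mona, NULL, 12); (9, Uma, green, 11); (9, Uma, red, 11); (9, Uma, red, 11); (9, Uma, NULL, 11); (NULL, NULL, navy, NULL)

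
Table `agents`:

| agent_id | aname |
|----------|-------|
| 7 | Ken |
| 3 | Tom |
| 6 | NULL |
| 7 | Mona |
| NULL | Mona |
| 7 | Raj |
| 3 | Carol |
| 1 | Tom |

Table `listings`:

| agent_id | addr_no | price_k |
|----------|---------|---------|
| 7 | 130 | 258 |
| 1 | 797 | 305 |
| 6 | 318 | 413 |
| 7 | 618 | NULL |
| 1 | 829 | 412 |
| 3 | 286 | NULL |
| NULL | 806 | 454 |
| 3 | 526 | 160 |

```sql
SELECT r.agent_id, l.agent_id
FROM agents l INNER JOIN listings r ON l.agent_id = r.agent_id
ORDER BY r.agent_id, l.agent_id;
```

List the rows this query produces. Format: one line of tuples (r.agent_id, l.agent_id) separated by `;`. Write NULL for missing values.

(1, 1); (1, 1); (3, 3); (3, 3); (3, 3); (3, 3); (6, 6); (7, 7); (7, 7); (7, 7); (7, 7); (7, 7); (7, 7)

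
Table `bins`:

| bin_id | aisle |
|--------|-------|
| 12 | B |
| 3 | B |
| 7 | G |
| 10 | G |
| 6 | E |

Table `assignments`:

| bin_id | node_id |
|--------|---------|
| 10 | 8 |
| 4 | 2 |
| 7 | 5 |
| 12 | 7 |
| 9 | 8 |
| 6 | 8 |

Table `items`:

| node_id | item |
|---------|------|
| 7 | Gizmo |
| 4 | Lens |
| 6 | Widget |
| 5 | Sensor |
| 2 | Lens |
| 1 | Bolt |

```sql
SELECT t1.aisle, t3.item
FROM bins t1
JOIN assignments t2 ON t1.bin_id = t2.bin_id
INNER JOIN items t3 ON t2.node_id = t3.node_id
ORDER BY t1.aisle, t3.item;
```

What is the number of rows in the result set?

2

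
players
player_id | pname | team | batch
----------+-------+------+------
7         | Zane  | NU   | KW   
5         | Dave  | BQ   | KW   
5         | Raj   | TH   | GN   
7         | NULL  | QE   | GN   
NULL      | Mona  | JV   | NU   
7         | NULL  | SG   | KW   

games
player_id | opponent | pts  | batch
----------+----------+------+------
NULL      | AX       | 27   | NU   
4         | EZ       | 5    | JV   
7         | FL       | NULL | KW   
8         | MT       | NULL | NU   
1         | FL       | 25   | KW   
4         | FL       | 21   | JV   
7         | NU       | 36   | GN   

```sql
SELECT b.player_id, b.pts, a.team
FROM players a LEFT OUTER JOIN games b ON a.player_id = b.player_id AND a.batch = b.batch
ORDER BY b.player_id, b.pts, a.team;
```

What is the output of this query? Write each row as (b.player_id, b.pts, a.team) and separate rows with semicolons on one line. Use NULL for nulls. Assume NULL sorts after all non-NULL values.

(7, 36, QE); (7, NULL, NU); (7, NULL, SG); (NULL, NULL, BQ); (NULL, NULL, JV); (NULL, NULL, TH)

LEFT JOIN keeps every row from `players`; unmatched rows get NULL for `games`'s columns.
Matching on a.player_id = b.player_id AND a.batch = b.batch. A NULL in a compared column never satisfies the condition.
Matched pairs: 3; unmatched a rows kept: 3.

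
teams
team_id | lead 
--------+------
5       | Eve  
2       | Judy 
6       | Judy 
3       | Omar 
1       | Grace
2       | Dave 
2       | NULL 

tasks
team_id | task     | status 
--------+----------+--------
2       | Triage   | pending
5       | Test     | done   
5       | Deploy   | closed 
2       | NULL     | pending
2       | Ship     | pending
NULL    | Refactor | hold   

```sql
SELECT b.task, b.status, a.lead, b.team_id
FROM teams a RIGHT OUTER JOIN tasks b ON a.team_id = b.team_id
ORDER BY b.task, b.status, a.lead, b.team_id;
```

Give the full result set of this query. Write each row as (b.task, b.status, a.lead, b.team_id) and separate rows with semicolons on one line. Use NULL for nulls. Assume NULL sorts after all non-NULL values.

(Deploy, closed, Eve, 5); (Refactor, hold, NULL, NULL); (Ship, pending, Dave, 2); (Ship, pending, Judy, 2); (Ship, pending, NULL, 2); (Test, done, Eve, 5); (Triage, pending, Dave, 2); (Triage, pending, Judy, 2); (Triage, pending, NULL, 2); (NULL, pending, Dave, 2); (NULL, pending, Judy, 2); (NULL, pending, NULL, 2)

RIGHT JOIN keeps every row from `tasks`; unmatched rows get NULL for `teams`'s columns.
Matching on a.team_id = b.team_id. A NULL in a compared column never satisfies the condition.
- a row (team_id=5): matches 2 b row(s) → 2 output row(s).
- a row (team_id=2): matches 3 b row(s) → 3 output row(s).
- a row (team_id=6): no match.
- a row (team_id=3): no match.
- a row (team_id=1): no match.
- a row (team_id=2): matches 3 b row(s) → 3 output row(s).
- a row (team_id=2): matches 3 b row(s) → 3 output row(s).
- 1 b row(s) had no a match → kept, a columns NULL.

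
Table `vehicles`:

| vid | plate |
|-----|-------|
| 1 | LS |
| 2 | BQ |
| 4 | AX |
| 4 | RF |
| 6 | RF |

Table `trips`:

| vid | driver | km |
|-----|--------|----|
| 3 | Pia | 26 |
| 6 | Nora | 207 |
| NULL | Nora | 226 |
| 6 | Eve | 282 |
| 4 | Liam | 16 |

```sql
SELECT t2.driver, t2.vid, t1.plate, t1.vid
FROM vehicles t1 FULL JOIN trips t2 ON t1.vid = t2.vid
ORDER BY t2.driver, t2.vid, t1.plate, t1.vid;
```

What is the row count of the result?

FULL OUTER JOIN keeps every row from both sides; unmatched rows get NULL for the other side's columns.
Matching on t1.vid = t2.vid. A NULL in a compared column never satisfies the condition.
Matched pairs: 4; unmatched t1 rows kept: 2; unmatched t2 rows kept: 2.
Total: 4 matched + 4 padded = 8 rows.

8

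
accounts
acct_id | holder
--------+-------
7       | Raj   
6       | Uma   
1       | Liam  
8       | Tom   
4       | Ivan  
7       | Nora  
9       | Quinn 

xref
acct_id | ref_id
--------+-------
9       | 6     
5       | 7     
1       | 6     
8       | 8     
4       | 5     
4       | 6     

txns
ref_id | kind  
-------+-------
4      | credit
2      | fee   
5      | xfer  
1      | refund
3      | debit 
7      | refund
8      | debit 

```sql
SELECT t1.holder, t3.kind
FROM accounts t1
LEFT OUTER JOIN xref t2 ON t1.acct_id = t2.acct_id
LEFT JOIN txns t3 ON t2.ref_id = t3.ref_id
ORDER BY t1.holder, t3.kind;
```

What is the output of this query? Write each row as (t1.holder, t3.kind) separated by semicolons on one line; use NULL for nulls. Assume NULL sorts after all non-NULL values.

Joins associate left-to-right: accounts LEFT JOIN xref on acct_id gives 8 intermediate row(s).
Then LEFT JOIN `txns t3` on ref_id: each of those 8 rows is kept; rows whose t2.ref_id has no match in t3 get NULL for t3's columns.

(Ivan, xfer); (Ivan, NULL); (Liam, NULL); (Nora, NULL); (Quinn, NULL); (Raj, NULL); (Tom, debit); (Uma, NULL)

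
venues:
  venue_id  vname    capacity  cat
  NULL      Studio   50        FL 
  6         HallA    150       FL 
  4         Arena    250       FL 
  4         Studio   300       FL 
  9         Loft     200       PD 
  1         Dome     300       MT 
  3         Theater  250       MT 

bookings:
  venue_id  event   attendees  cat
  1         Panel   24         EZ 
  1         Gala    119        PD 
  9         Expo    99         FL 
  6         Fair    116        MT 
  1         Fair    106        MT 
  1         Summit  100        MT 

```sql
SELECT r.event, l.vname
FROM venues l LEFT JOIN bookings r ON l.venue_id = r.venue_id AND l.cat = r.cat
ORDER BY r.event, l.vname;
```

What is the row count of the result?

LEFT JOIN keeps every row from `venues`; unmatched rows get NULL for `bookings`'s columns.
Matching on l.venue_id = r.venue_id AND l.cat = r.cat. A NULL in a compared column never satisfies the condition.
Matched pairs: 2; unmatched l rows kept: 6.
Total: 2 matched + 6 padded = 8 rows.

8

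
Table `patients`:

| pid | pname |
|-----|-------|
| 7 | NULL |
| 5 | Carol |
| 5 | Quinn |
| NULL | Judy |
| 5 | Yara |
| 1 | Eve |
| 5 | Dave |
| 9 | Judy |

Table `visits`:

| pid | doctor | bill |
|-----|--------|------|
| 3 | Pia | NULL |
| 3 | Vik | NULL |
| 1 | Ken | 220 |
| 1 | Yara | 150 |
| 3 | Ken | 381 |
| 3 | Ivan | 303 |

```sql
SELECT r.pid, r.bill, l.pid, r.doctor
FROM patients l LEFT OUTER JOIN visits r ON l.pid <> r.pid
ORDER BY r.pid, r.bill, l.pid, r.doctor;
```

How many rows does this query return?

41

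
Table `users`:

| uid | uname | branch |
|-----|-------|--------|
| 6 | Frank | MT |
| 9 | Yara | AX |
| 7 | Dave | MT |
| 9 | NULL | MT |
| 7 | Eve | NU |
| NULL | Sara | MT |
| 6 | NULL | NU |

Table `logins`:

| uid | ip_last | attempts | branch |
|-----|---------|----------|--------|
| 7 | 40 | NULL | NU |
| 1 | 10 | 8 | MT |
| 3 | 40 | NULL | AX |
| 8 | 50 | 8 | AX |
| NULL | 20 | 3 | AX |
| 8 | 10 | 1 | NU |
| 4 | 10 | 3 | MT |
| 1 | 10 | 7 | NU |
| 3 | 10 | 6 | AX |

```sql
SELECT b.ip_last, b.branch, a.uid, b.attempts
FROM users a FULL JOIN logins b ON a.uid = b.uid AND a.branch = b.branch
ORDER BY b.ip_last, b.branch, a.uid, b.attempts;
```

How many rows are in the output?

15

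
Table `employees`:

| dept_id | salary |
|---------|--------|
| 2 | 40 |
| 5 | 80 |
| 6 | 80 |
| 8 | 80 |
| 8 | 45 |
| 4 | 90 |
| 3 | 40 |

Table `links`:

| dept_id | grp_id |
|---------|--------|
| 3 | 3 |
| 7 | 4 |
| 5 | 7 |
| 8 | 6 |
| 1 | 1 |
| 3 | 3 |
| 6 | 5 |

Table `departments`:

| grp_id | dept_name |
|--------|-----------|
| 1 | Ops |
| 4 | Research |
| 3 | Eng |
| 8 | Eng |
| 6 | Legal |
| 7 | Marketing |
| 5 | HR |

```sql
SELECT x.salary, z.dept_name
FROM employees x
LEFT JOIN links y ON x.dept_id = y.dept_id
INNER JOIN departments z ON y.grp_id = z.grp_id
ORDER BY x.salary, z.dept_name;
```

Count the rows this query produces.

Step 1 — x LEFT JOIN y on dept_id → 8 row(s).
Then INNER JOIN `departments z` on grp_id: keep only rows whose y.grp_id appears in z.
Result: 6 row(s).

6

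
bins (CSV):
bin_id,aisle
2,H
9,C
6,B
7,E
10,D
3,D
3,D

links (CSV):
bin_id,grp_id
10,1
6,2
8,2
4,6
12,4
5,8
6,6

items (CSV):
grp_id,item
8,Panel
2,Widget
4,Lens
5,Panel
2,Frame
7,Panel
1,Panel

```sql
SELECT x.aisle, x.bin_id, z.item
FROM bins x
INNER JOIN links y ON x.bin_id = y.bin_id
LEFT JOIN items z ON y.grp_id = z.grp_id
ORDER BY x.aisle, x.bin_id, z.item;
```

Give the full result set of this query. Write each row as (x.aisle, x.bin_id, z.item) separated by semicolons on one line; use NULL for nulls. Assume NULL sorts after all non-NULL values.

Evaluate left to right. First `bins x INNER JOIN links y` on bin_id: 3 row(s).
Then LEFT JOIN `items z` on grp_id: each of those 3 rows is kept; rows whose y.grp_id has no match in z get NULL for z's columns.

(B, 6, Frame); (B, 6, Widget); (B, 6, NULL); (D, 10, Panel)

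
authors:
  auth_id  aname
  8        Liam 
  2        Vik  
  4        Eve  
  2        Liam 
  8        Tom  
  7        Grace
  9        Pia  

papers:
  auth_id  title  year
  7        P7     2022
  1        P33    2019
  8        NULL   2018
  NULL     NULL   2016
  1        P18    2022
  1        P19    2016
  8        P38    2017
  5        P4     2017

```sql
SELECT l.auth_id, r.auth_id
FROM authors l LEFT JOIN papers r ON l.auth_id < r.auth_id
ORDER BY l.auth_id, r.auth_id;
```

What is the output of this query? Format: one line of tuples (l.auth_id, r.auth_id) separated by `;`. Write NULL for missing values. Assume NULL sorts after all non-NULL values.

(2, 5); (2, 5); (2, 7); (2, 7); (2, 8); (2, 8); (2, 8); (2, 8); (4, 5); (4, 7); (4, 8); (4, 8); (7, 8); (7, 8); (8, NULL); (8, NULL); (9, NULL)

LEFT JOIN keeps every row from `authors`; unmatched rows get NULL for `papers`'s columns.
Matching on l.auth_id < r.auth_id. A NULL in a compared column never satisfies the condition.
- l[0] auth_id=8 → no match; kept with NULLs on the r side.
- l[1] auth_id=2 → 4 match(es) in r → 4 row(s).
- l[2] auth_id=4 → 4 match(es) in r → 4 row(s).
- l[3] auth_id=2 → 4 match(es) in r → 4 row(s).
- l[4] auth_id=8 → no match; kept with NULLs on the r side.
- l[5] auth_id=7 → 2 match(es) in r → 2 row(s).
- l[6] auth_id=9 → no match; kept with NULLs on the r side.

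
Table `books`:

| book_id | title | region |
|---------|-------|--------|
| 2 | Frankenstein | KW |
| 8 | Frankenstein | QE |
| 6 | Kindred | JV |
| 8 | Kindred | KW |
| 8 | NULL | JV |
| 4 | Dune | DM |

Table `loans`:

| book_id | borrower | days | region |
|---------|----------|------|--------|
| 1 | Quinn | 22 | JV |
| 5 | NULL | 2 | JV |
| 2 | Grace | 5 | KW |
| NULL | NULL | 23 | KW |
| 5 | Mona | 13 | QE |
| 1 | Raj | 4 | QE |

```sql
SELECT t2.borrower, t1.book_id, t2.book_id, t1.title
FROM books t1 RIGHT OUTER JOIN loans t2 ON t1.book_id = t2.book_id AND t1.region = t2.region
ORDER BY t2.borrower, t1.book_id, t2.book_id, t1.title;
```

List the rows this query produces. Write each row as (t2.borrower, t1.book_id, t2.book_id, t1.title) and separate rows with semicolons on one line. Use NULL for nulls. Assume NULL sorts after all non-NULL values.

(Grace, 2, 2, Frankenstein); (Mona, NULL, 5, NULL); (Quinn, NULL, 1, NULL); (Raj, NULL, 1, NULL); (NULL, NULL, 5, NULL); (NULL, NULL, NULL, NULL)

RIGHT JOIN keeps every row from `loans`; unmatched rows get NULL for `books`'s columns.
Matching on t1.book_id = t2.book_id AND t1.region = t2.region. A NULL in a compared column never satisfies the condition.
Matched pairs: 1; unmatched t2 rows kept: 5.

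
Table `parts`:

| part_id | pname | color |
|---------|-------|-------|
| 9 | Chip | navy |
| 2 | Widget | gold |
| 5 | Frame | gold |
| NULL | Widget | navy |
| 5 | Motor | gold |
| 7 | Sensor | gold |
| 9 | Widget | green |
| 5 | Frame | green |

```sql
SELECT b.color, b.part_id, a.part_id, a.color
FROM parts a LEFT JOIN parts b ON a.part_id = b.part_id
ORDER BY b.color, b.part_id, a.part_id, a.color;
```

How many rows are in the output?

LEFT JOIN keeps every row from `parts a`; unmatched rows get NULL for `parts b`'s columns.
Matching on a.part_id = b.part_id. A NULL in a compared column never satisfies the condition.
- a row (part_id=9): matches 2 b row(s) → 2 output row(s).
- a row (part_id=2): matches 1 b row(s) → 1 output row(s).
- a row (part_id=5): matches 3 b row(s) → 3 output row(s).
- a row (part_id=NULL): no match → kept, b columns NULL.
- a row (part_id=5): matches 3 b row(s) → 3 output row(s).
- a row (part_id=7): matches 1 b row(s) → 1 output row(s).
- a row (part_id=9): matches 2 b row(s) → 2 output row(s).
- a row (part_id=5): matches 3 b row(s) → 3 output row(s).
Total: 15 matched + 1 padded = 16 rows.

16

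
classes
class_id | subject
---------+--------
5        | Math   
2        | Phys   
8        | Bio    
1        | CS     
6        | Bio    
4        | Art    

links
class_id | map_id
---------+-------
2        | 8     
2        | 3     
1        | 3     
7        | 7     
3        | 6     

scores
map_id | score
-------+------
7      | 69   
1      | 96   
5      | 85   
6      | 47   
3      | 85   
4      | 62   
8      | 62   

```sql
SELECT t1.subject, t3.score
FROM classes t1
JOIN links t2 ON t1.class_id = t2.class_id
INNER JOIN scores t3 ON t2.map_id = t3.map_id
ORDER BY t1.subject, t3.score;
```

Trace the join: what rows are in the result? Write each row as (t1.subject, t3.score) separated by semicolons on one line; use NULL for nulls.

(CS, 85); (Phys, 62); (Phys, 85)

Step 1 — t1 INNER JOIN t2 on class_id → 3 row(s).
Then INNER JOIN `scores t3` on map_id: keep only rows whose t2.map_id appears in t3.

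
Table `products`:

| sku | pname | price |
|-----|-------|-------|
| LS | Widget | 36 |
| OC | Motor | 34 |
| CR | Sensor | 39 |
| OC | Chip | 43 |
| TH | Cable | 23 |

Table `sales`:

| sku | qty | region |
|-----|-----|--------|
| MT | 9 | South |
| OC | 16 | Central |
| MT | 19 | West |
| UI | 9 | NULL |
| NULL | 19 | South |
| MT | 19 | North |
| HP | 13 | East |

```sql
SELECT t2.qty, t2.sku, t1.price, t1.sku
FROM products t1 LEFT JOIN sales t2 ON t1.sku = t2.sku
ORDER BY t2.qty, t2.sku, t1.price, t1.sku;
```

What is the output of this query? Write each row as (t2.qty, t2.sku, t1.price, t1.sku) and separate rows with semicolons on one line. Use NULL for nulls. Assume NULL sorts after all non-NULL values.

LEFT JOIN keeps every row from `products`; unmatched rows get NULL for `sales`'s columns.
Matching on t1.sku = t2.sku. A NULL in a compared column never satisfies the condition.
- t1 row (sku=LS): no match → kept, t2 columns NULL.
- t1 row (sku=OC): matches 1 t2 row(s) → 1 output row(s).
- t1 row (sku=CR): no match → kept, t2 columns NULL.
- t1 row (sku=OC): matches 1 t2 row(s) → 1 output row(s).
- t1 row (sku=TH): no match → kept, t2 columns NULL.
After projecting and ordering:
t2.qty | t2.sku | t1.price | t1.sku
16 | OC | 34 | OC
16 | OC | 43 | OC
NULL | NULL | 23 | TH
NULL | NULL | 36 | LS
NULL | NULL | 39 | CR

(16, OC, 34, OC); (16, OC, 43, OC); (NULL, NULL, 23, TH); (NULL, NULL, 36, LS); (NULL, NULL, 39, CR)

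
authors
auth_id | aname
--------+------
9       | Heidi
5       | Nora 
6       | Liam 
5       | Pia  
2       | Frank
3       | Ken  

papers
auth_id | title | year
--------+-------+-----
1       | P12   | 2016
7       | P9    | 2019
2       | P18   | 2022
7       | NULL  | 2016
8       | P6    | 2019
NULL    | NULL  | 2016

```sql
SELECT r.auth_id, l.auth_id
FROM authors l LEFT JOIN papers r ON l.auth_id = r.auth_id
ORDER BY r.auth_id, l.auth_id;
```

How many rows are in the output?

6

LEFT JOIN keeps every row from `authors`; unmatched rows get NULL for `papers`'s columns.
Matching on l.auth_id = r.auth_id. A NULL in a compared column never satisfies the condition.
- l (auth_id=9) has no partner → padded with NULL.
- l (auth_id=5) has no partner → padded with NULL.
- l (auth_id=6) has no partner → padded with NULL.
- l (auth_id=5) has no partner → padded with NULL.
- l (auth_id=2) pairs with 1 row(s) of r.
- l (auth_id=3) has no partner → padded with NULL.
Total: 1 matched + 5 padded = 6 rows.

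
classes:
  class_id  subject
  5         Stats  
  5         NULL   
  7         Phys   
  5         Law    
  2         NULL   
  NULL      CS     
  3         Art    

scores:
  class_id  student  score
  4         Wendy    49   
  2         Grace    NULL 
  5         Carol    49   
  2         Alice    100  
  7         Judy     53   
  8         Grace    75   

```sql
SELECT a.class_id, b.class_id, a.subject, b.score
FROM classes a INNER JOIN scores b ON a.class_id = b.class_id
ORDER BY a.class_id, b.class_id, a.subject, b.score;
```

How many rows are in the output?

6

INNER JOIN keeps only pairs where the ON condition holds.
Matching on a.class_id = b.class_id. A NULL in a compared column never satisfies the condition.
- a[0] class_id=5 → 1 match(es) in b → 1 row(s).
- a[1] class_id=5 → 1 match(es) in b → 1 row(s).
- a[2] class_id=7 → 1 match(es) in b → 1 row(s).
- a[3] class_id=5 → 1 match(es) in b → 1 row(s).
- a[4] class_id=2 → 2 match(es) in b → 2 row(s).
- a[5] class_id=NULL → no match; dropped.
- a[6] class_id=3 → no match; dropped.
Total: 6 rows.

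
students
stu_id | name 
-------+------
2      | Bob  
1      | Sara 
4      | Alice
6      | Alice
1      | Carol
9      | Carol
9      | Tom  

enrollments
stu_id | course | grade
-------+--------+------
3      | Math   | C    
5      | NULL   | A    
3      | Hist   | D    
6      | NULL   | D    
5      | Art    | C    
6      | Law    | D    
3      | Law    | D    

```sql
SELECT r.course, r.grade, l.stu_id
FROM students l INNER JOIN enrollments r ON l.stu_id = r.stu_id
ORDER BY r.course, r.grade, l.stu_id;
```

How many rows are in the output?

2

INNER JOIN keeps only pairs where the ON condition holds.
Matching on l.stu_id = r.stu_id.
- l[0] stu_id=2 → no match; dropped.
- l[1] stu_id=1 → no match; dropped.
- l[2] stu_id=4 → no match; dropped.
- l[3] stu_id=6 → 2 match(es) in r → 2 row(s).
- l[4] stu_id=1 → no match; dropped.
- l[5] stu_id=9 → no match; dropped.
- l[6] stu_id=9 → no match; dropped.
Total: 2 rows.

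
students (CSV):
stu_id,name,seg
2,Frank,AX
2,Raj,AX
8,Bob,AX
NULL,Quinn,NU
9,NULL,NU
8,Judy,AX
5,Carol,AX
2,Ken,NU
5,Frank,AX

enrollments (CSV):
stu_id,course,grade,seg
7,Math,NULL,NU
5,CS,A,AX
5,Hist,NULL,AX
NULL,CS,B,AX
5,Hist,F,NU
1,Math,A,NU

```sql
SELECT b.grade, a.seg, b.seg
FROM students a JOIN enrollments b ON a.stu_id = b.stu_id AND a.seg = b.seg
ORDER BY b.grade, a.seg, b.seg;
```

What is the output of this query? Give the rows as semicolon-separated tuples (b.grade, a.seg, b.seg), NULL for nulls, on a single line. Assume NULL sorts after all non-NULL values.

(A, AX, AX); (A, AX, AX); (NULL, AX, AX); (NULL, AX, AX)

INNER JOIN keeps only pairs where the ON condition holds.
Matching on a.stu_id = b.stu_id AND a.seg = b.seg. A NULL in a compared column never satisfies the condition.
- stu_id=2, seg=AX: no matching b row, dropped.
- stu_id=2, seg=AX: no matching b row, dropped.
- stu_id=8, seg=AX: no matching b row, dropped.
- stu_id=NULL, seg=NU: no matching b row, dropped.
- stu_id=9, seg=NU: no matching b row, dropped.
- stu_id=8, seg=AX: no matching b row, dropped.
- stu_id=5, seg=AX: 2 matching b row(s), so 2 row(s) emitted.
- stu_id=2, seg=NU: no matching b row, dropped.
- stu_id=5, seg=AX: 2 matching b row(s), so 2 row(s) emitted.
After projecting and ordering:
b.grade | a.seg | b.seg
A | AX | AX
A | AX | AX
NULL | AX | AX
NULL | AX | AX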